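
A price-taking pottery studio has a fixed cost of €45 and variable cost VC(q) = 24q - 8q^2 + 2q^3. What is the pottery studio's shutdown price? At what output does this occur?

The firm shuts down when price falls below the minimum of average variable cost. AVC = VC/q = 24 - 8q + 2q^2.
At the minimum of AVC, MC = AVC. MC = 24 - 16q + 6q^2; setting MC = AVC gives 4q^2 - 8q = 0, so q = 2. min AVC = 16.
For P < €16 the firm produces nothing.

€16 per unit, at q = 2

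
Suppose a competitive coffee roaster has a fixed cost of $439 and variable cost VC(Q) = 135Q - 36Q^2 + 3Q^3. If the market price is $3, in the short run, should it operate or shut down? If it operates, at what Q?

Shut down

Strip out fixed cost: VC = 135Q - 36Q^2 + 3Q^3. Then AVC = 135 - 36Q + 3Q^2 and MC = 135 - 72Q + 9Q^2.
AVC is minimized where dAVC/dQ = -36 + 6Q = 0, at Q = 6; min AVC = 135 - 36·6 + 3·6^2 = $27.
P = $3 lies below min AVC = $27; no output level covers variable cost.
The firm minimizes its loss by shutting down and losing only its fixed cost of $439.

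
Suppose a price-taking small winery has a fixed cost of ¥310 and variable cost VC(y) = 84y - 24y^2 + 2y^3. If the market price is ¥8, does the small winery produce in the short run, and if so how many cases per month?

Shut down

Variable cost is VC = 84y - 24y^2 + 2y^3, so AVC = VC/y = 84 - 24y + 2y^2 and MC = dTC/dy = 84 - 48y + 6y^2.
AVC is minimized where dAVC/dy = -24 + 4y = 0, at y = 6; min AVC = 84 - 24·6 + 2·6^2 = ¥12.
P = ¥8 lies below min AVC = ¥12; no output level covers variable cost.
Shutting down limits the loss to fixed cost, ¥310.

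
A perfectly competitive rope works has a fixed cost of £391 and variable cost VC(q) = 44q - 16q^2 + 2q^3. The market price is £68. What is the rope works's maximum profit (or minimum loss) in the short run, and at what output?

Profit = -£103 at q = 6

AVC = 44 - 16q + 2q^2 has its minimum £12 at q = 4; price £68 clears that bar, so the firm operates.
With MC = 44 - 32q + 6q^2, P = MC on the upward-sloping part at q* = 6.
TR = 68·6 = 408. TC = 391 + 120 = 511. Profit = 408 − 511 = -£103.
That loss of £103 beats the £391 the firm would lose by shutting down; producing recovers £288 of fixed cost.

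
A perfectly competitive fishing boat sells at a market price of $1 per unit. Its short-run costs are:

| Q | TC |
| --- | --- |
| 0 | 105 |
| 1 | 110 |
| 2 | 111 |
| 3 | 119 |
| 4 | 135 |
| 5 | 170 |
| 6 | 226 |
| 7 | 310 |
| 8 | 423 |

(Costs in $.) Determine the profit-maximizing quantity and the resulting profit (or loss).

Q = 0 (shut down); profit = -$105

Compute π = P·Q − TC at each output: Q=0: -105; Q=1: -109; Q=2: -109; Q=3: -116; Q=4: -131; Q=5: -165; Q=6: -220; Q=7: -303; Q=8: -415.
Profit is highest at Q = 0. Equivalently, the lowest AVC in the table is 6/2 ≈ $3 at Q = 2, and P = $1 falls below it — price never covers variable cost, so the firm shuts down and loses only its fixed cost.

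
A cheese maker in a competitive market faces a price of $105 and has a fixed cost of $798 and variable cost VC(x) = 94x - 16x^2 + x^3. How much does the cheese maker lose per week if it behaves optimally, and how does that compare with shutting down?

AVC = 94 - 16x + x^2; min AVC = $30 at x = 8. Since P = $105 ≥ min AVC, the firm produces.
With MC = 94 - 32x + 3x^2, P = MC on the upward-sloping part at x* = 11.
TR = 105·11 = 1155. TC = 798 + 429 = 1227. Profit = 1155 − 1227 = -$72.
By producing, the firm covers all variable cost plus $726 of fixed cost; shutting down would lose the full $798.

Profit = -$72 at x = 11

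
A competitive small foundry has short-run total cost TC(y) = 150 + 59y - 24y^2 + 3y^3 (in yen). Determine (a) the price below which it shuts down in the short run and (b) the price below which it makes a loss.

Shutdown price = ¥11; break-even price = ¥44

Shutdown price = min AVC. AVC = 59 - 24y + 3y^2, with vertex at y = 4 and minimum ¥11.
ATC = 150/y + 59 - 24y + 3y^2. Setting dATC/dy = −150/y^2 − 24 + 6y = 0 gives y = 5 (since 6·5^3 − 24·5^2 = 150).
min ATC = 150/5 + 59 − 24·5 + 3·5^2 = ¥44. That is the break-even price.
Between these two prices the firm operates at a loss; above ¥44 it earns a profit.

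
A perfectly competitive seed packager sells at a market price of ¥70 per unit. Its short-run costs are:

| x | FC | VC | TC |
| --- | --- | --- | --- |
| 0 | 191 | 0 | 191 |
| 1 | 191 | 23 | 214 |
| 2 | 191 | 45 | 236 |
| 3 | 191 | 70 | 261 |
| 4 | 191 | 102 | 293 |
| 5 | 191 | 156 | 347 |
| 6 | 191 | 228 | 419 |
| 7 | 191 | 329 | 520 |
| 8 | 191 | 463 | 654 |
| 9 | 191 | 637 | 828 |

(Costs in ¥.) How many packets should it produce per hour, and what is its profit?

Tabulate TR − TC: x=0: -191; x=1: -144; x=2: -96; x=3: -51; x=4: -13; x=5: 3; x=6: 1; x=7: -30; x=8: -94; x=9: -198.
Profit is maximized at x = 5. AVC there is 156/5 = ¥31.20 ≤ P, so producing beats shutting down (which would give -¥191).

x = 5; profit = ¥3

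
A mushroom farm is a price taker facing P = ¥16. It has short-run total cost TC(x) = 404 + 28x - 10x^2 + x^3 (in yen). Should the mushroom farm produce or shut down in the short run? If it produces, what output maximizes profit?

Strip out fixed cost: VC = 28x - 10x^2 + x^3. Then AVC = 28 - 10x + x^2 and MC = 28 - 20x + 3x^2.
AVC hits its minimum where MC = AVC, at x = 5, giving min AVC = 28 - 10·5 + 5^2 = ¥3.
Because ¥16 ≥ ¥3, revenue can cover variable cost; the firm operates.
Set P = MC: 16 = 28 - 20x + 3x^2 → 12 - 20x + 3x^2 = 0. The roots are x = 2/3 and x = 6; the profit-maximizing output is on the rising part of MC, so x* = 6.
Check: AVC at x = 6 is ¥4 ≤ P, so revenue covers variable cost.
Profit = P·x − TC = 16·6 − 428 = -¥332, a loss, but smaller than the ¥404 fixed cost the firm would lose by shutting down.

Produce at x = 6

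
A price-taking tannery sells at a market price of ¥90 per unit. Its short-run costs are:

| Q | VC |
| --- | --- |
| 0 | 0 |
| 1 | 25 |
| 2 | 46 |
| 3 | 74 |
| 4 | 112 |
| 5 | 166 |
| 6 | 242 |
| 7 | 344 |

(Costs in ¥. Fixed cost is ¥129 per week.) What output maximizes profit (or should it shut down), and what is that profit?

Q = 6; profit = ¥169

Tabulate TR − TC: Q=0: -129; Q=1: -64; Q=2: 5; Q=3: 67; Q=4: 119; Q=5: 155; Q=6: 169; Q=7: 157.
Profit is maximized at Q = 6. AVC there is 242/6 = ¥40.33 ≤ P, so producing beats shutting down (which would give -¥129).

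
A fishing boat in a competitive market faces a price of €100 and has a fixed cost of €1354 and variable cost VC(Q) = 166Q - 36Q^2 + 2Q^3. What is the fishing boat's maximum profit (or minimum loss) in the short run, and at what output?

AVC = 166 - 36Q + 2Q^2; min AVC = €4 at Q = 9. Since P = €100 ≥ min AVC, the firm produces.
MC = 166 - 72Q + 6Q^2. Setting P = MC and taking the root on the rising branch gives Q* = 11.
TR = 100·11 = 1100. TC = 1354 + 132 = 1486. Profit = 1100 − 1486 = -€386.
Shutting down would mean losing the fixed cost of €1354, so operating at a loss of €386 is better by €968.

Profit = -€386 at Q = 11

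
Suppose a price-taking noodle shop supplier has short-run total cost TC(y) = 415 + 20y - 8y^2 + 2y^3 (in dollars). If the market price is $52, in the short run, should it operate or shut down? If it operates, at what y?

Produce at y = 4

From TC, MC = TC'(y) = 20 - 16y + 6y^2 and AVC = VC/y = 20 - 8y + 2y^2.
AVC hits its minimum where MC = AVC, at y = 2, giving min AVC = 20 - 8·2 + 2·2^2 = $12.
Because $52 ≥ $12, revenue can cover variable cost; the firm operates.
Set P = MC: 52 = 20 - 16y + 6y^2 → -32 - 16y + 6y^2 = 0. The roots are y = -4/3 and y = 4; the profit-maximizing output is on the rising part of MC, so y* = 4.
Check: AVC at y = 4 is $20 ≤ P, so revenue covers variable cost.
Profit = P·y − TC = 52·4 − 495 = -$287, a loss, but smaller than the $415 fixed cost the firm would lose by shutting down.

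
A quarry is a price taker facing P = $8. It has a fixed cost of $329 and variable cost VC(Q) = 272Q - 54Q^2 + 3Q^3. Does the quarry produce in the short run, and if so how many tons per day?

From TC, MC = TC'(Q) = 272 - 108Q + 9Q^2 and AVC = VC/Q = 272 - 54Q + 3Q^2.
The AVC parabola has its vertex at Q = 54/6 = 9, where AVC = 272 - 54·9 + 3·9^2 = $29.
Since P = $8 < min AVC = $29, price fails to cover variable cost at any output.
The firm minimizes its loss by shutting down and losing only its fixed cost of $329.

Shut down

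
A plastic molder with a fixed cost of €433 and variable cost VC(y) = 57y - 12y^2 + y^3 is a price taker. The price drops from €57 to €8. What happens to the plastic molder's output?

MC = 57 - 24y + 3y^2; the shutdown threshold is min AVC = €21 (at y = 6).
At P = €57 ≥ min AVC, set P = MC on the rising branch: y = 8.
At P = €8 < min AVC = €21, price no longer covers variable cost at any output, so the firm shuts down: y = 0.

Output falls from 8 to 0 (the firm shuts down)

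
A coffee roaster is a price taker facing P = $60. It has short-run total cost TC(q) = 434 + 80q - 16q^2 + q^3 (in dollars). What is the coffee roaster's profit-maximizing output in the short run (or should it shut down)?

Produce at q = 10

Strip out fixed cost: VC = 80q - 16q^2 + q^3. Then AVC = 80 - 16q + q^2 and MC = 80 - 32q + 3q^2.
The AVC parabola has its vertex at q = 16/2 = 8, where AVC = 80 - 16·8 + 8^2 = $16.
P = $60 exceeds min AVC = $16, so the firm stays open.
P = MC gives 20 - 32q + 3q^2 = 0, with roots 2/3 and 10. Take the larger (rising MC): q* = 10.
Check: AVC at q = 10 is $20 ≤ P, so revenue covers variable cost.
Profit = P·q − TC = 60·10 − 634 = -$34, a loss, but smaller than the $434 fixed cost the firm would lose by shutting down.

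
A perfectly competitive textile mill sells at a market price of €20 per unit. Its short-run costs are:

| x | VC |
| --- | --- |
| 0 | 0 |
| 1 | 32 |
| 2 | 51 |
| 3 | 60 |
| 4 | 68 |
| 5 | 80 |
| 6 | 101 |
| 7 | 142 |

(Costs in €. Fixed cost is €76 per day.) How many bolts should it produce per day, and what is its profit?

x = 5; profit = -€56

Compute π = P·x − TC at each output: x=0: -76; x=1: -88; x=2: -87; x=3: -76; x=4: -64; x=5: -56; x=6: -57; x=7: -78.
Profit is maximized at x = 5. AVC there is 80/5 = €16 ≤ P, so producing beats shutting down (which would give -€76).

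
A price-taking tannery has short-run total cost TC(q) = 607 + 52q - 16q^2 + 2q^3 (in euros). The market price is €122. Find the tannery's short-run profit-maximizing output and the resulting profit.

Profit = -€19 at q = 7

AVC = 52 - 16q + 2q^2; min AVC = €20 at q = 4. Since P = €122 ≥ min AVC, the firm produces.
MC = 52 - 32q + 6q^2. Setting P = MC and taking the root on the rising branch gives q* = 7.
TR = 122·7 = 854. TC = 607 + 266 = 873. Profit = 854 − 873 = -€19.
Shutting down would mean losing the fixed cost of €607, so operating at a loss of €19 is better by €588.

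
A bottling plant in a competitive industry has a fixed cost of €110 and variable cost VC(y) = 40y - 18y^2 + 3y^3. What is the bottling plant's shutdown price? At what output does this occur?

The firm shuts down when price falls below the minimum of average variable cost. AVC = VC/y = 40 - 18y + 3y^2.
At the minimum of AVC, MC = AVC. MC = 40 - 36y + 9y^2; setting MC = AVC gives 6y^2 - 18y = 0, so y = 3. min AVC = 13.
So the shutdown price is €13.

€13 per unit, at y = 3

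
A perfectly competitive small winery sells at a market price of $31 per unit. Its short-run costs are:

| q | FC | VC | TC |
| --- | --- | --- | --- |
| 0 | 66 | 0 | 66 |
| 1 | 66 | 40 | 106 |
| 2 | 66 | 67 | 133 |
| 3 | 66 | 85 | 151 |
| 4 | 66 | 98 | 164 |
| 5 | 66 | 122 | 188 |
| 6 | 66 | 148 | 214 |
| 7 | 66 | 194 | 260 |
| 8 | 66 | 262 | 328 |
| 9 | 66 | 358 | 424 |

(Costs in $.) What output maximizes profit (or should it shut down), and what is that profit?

Tabulate TR − TC: q=0: -66; q=1: -75; q=2: -71; q=3: -58; q=4: -40; q=5: -33; q=6: -28; q=7: -43; q=8: -80; q=9: -145.
Profit is maximized at q = 6. AVC there is 148/6 = $24.67 ≤ P, so producing beats shutting down (which would give -$66).

q = 6; profit = -$28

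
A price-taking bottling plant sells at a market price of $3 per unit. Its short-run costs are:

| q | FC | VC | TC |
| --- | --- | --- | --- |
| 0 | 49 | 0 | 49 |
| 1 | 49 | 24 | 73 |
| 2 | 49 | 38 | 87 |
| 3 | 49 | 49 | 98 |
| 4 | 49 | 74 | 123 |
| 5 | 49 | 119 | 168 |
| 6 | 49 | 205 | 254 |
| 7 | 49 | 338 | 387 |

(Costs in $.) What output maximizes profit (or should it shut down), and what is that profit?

Compute π = P·q − TC at each output: q=0: -49; q=1: -70; q=2: -81; q=3: -89; q=4: -111; q=5: -153; q=6: -236; q=7: -366.
Profit is highest at q = 0. Equivalently, the lowest AVC in the table is 49/3 ≈ $16.33 at q = 3, and P = $3 falls below it — price never covers variable cost, so the firm shuts down and loses only its fixed cost.

q = 0 (shut down); profit = -$49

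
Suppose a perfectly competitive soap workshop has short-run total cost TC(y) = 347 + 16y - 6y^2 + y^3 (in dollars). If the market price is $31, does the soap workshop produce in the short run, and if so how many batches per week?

Produce at y = 5

Variable cost is VC = 16y - 6y^2 + y^3, so AVC = VC/y = 16 - 6y + y^2 and MC = dTC/dy = 16 - 12y + 3y^2.
AVC is minimized where dAVC/dy = -6 + 2y = 0, at y = 3; min AVC = 16 - 6·3 + 3^2 = $7.
Because $31 ≥ $7, revenue can cover variable cost; the firm operates.
P = MC gives -15 - 12y + 3y^2 = 0, with roots -1 and 5. Take the larger (rising MC): y* = 5.
Check: AVC at y = 5 is $11 ≤ P, so revenue covers variable cost.
Profit = P·y − TC = 31·5 − 402 = -$247, a loss, but smaller than the $347 fixed cost the firm would lose by shutting down.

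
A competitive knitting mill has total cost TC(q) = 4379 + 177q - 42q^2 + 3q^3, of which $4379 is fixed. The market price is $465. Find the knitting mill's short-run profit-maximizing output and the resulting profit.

Profit = -$59 at q = 12

AVC = 177 - 42q + 3q^2; min AVC = $30 at q = 7. Since P = $465 ≥ min AVC, the firm produces.
MC = 177 - 84q + 9q^2. Setting P = MC and taking the root on the rising branch gives q* = 12.
TR = 465·12 = 5580. TC = 4379 + 1260 = 5639. Profit = 5580 − 5639 = -$59.
That loss of $59 beats the $4379 the firm would lose by shutting down; producing recovers $4320 of fixed cost.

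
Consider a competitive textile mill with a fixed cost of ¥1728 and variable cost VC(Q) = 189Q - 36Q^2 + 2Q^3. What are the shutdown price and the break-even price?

Shutdown price = ¥27; break-even price = ¥189

Shutdown price = min AVC. AVC = 189 - 36Q + 2Q^2, with vertex at Q = 9 and minimum ¥27.
ATC = 1728/Q + 189 - 36Q + 2Q^2. Setting dATC/dQ = −1728/Q^2 − 36 + 4Q = 0 gives Q = 12 (since 4·12^3 − 36·12^2 = 1728).
min ATC = 1728/12 + 189 − 36·12 + 2·12^2 = ¥189. That is the break-even price.
For ¥27 ≤ P < ¥189 the firm produces at a loss; below ¥27 it shuts down.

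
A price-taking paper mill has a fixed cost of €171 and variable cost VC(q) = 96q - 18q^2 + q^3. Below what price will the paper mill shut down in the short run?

€15 per unit

The shutdown price is the minimum of AVC. VC = 96q - 18q^2 + q^3, so AVC = 96 - 18q + q^2.
dAVC/dq = -18 + 2q = 0 gives q = 9. min AVC = 96 - 18·9 + 9^2 = 15.
So the shutdown price is €15.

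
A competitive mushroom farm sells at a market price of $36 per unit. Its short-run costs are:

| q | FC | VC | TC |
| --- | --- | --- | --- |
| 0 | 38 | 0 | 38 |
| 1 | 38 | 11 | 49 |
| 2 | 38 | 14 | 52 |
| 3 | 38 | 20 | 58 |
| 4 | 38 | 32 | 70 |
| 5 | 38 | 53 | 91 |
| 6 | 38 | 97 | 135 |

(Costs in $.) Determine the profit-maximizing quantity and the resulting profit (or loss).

Tabulate TR − TC: q=0: -38; q=1: -13; q=2: 20; q=3: 50; q=4: 74; q=5: 89; q=6: 81.
Profit is maximized at q = 5. AVC there is 53/5 = $10.60 ≤ P, so producing beats shutting down (which would give -$38).

q = 5; profit = $89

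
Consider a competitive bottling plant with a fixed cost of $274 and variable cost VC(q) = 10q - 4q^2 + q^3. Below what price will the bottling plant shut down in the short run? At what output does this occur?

The firm shuts down when price falls below the minimum of average variable cost. AVC = VC/q = 10 - 4q + q^2.
At the minimum of AVC, MC = AVC. MC = 10 - 8q + 3q^2; setting MC = AVC gives 2q^2 - 4q = 0, so q = 2. min AVC = 6.
So the shutdown price is $6.

$6 per unit, at q = 2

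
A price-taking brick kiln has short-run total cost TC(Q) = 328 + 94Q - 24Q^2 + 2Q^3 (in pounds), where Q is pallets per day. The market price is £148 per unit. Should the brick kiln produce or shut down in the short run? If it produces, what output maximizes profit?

Produce at Q = 9

From TC, MC = TC'(Q) = 94 - 48Q + 6Q^2 and AVC = VC/Q = 94 - 24Q + 2Q^2.
The AVC parabola has its vertex at Q = 24/4 = 6, where AVC = 94 - 24·6 + 2·6^2 = £22.
Since P = £148 ≥ min AVC = £22, price covers variable cost and the firm should produce.
P = MC gives -54 - 48Q + 6Q^2 = 0, with roots -1 and 9. Take the larger (rising MC): Q* = 9.
Check: AVC at Q = 9 is £40 ≤ P, so revenue covers variable cost.
Profit = P·Q − TC = 148·9 − 688 = £644.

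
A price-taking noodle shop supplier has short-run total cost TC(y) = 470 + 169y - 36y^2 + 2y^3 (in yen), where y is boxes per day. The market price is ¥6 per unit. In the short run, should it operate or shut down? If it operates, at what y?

Variable cost is VC = 169y - 36y^2 + 2y^3, so AVC = VC/y = 169 - 36y + 2y^2 and MC = dTC/dy = 169 - 72y + 6y^2.
AVC is minimized where dAVC/dy = -36 + 4y = 0, at y = 9; min AVC = 169 - 36·9 + 2·9^2 = ¥7.
P = ¥6 lies below min AVC = ¥7; no output level covers variable cost.
Best response: produce nothing and absorb the ¥470 fixed cost.

Shut down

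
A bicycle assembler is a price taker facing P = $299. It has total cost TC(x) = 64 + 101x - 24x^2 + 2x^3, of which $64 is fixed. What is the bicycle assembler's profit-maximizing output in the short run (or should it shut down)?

Strip out fixed cost: VC = 101x - 24x^2 + 2x^3. Then AVC = 101 - 24x + 2x^2 and MC = 101 - 48x + 6x^2.
The AVC parabola has its vertex at x = 24/4 = 6, where AVC = 101 - 24·6 + 2·6^2 = $29.
Because $299 ≥ $29, revenue can cover variable cost; the firm operates.
P = MC gives -198 - 48x + 6x^2 = 0, with roots -3 and 11. Take the larger (rising MC): x* = 11.
Check: AVC at x = 11 is $79 ≤ P, so revenue covers variable cost.
Profit = P·x − TC = 299·11 − 933 = $2356.

Produce at x = 11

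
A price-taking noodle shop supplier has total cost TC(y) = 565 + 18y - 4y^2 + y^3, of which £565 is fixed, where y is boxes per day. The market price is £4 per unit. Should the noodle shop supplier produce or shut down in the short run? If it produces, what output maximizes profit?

Shut down

Strip out fixed cost: VC = 18y - 4y^2 + y^3. Then AVC = 18 - 4y + y^2 and MC = 18 - 8y + 3y^2.
AVC hits its minimum where MC = AVC, at y = 2, giving min AVC = 18 - 4·2 + 2^2 = £14.
P = £4 lies below min AVC = £14; no output level covers variable cost.
Best response: produce nothing and absorb the £565 fixed cost.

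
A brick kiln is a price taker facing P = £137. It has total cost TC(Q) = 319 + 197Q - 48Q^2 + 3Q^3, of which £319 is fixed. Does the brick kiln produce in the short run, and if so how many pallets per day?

Produce at Q = 10

Variable cost is VC = 197Q - 48Q^2 + 3Q^3, so AVC = VC/Q = 197 - 48Q + 3Q^2 and MC = dTC/dQ = 197 - 96Q + 9Q^2.
AVC hits its minimum where MC = AVC, at Q = 8, giving min AVC = 197 - 48·8 + 3·8^2 = £5.
Since P = £137 ≥ min AVC = £5, price covers variable cost and the firm should produce.
Set P = MC: 137 = 197 - 96Q + 9Q^2 → 60 - 96Q + 9Q^2 = 0. The roots are Q = 2/3 and Q = 10; the profit-maximizing output is on the rising part of MC, so Q* = 10.
Check: AVC at Q = 10 is £17 ≤ P, so revenue covers variable cost.
Profit = P·Q − TC = 137·10 − 489 = £881.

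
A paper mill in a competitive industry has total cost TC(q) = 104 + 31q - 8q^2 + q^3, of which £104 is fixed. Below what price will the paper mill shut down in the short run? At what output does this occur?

The shutdown price is the minimum of AVC. VC = 31q - 8q^2 + q^3, so AVC = 31 - 8q + q^2.
dAVC/dq = -8 + 2q = 0 gives q = 4. min AVC = 31 - 8·4 + 4^2 = 15.
The firm shuts down for any P below £15.

£15 per unit, at q = 4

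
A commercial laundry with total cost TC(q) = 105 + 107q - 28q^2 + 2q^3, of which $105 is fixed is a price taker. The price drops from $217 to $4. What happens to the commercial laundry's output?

Output falls from 11 to 0 (the firm shuts down)

MC = 107 - 56q + 6q^2; the shutdown threshold is min AVC = $9 (at q = 7).
At P = $217 ≥ min AVC, set P = MC on the rising branch: q = 11.
At P = $4 < min AVC = $9, price no longer covers variable cost at any output, so the firm shuts down: q = 0.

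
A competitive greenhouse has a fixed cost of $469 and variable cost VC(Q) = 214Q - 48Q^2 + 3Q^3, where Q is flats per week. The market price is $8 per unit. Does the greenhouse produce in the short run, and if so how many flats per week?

Variable cost is VC = 214Q - 48Q^2 + 3Q^3, so AVC = VC/Q = 214 - 48Q + 3Q^2 and MC = dTC/dQ = 214 - 96Q + 9Q^2.
AVC is minimized where dAVC/dQ = -48 + 6Q = 0, at Q = 8; min AVC = 214 - 48·8 + 3·8^2 = $22.
Since P = $8 < min AVC = $22, price fails to cover variable cost at any output.
Shutting down limits the loss to fixed cost, $469.

Shut down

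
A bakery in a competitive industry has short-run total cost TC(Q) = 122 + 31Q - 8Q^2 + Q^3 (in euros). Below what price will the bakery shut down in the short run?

€15 per unit

The shutdown price is the minimum of AVC. VC = 31Q - 8Q^2 + Q^3, so AVC = 31 - 8Q + Q^2.
At the minimum of AVC, MC = AVC. MC = 31 - 16Q + 3Q^2; setting MC = AVC gives 2Q^2 - 8Q = 0, so Q = 4. min AVC = 15.
So the shutdown price is €15.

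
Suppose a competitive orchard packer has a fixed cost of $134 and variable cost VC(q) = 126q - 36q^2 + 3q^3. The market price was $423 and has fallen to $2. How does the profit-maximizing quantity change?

Output falls from 11 to 0 (the firm shuts down)

MC = 126 - 72q + 9q^2; the shutdown threshold is min AVC = $18 (at q = 6).
With P = $423 above the shutdown price, P = MC gives q = 11.
At P = $2 < min AVC = $18, price no longer covers variable cost at any output, so the firm shuts down: q = 0.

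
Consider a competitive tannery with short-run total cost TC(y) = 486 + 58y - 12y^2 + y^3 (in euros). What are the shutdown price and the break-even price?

Shutdown price = €22; break-even price = €85

AVC = 58 - 12y + y^2; minimized at y = 6, giving min AVC = €22. That is the shutdown price.
ATC = 486/y + 58 - 12y + y^2. Setting dATC/dy = −486/y^2 − 12 + 2y = 0 gives y = 9 (since 2·9^3 − 12·9^2 = 486).
min ATC = 486/9 + 58 − 12·9 + 9^2 = €85. That is the break-even price.
Between these two prices the firm operates at a loss; above €85 it earns a profit.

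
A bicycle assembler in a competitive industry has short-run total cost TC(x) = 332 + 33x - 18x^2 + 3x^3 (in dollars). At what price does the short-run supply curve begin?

The firm shuts down when price falls below the minimum of average variable cost. AVC = VC/x = 33 - 18x + 3x^2.
At the minimum of AVC, MC = AVC. MC = 33 - 36x + 9x^2; setting MC = AVC gives 6x^2 - 18x = 0, so x = 3. min AVC = 6.
The firm shuts down for any P below $6.

$6 per unit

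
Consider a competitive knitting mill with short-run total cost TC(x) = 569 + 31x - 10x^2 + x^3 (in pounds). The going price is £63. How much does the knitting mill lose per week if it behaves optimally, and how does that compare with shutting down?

AVC = 31 - 10x + x^2 has its minimum £6 at x = 5; price £63 clears that bar, so the firm operates.
MC = 31 - 20x + 3x^2. Setting P = MC and taking the root on the rising branch gives x* = 8.
TR = 63·8 = 504. TC = 569 + 120 = 689. Profit = 504 − 689 = -£185.
Shutting down would mean losing the fixed cost of £569, so operating at a loss of £185 is better by £384.

Profit = -£185 at x = 8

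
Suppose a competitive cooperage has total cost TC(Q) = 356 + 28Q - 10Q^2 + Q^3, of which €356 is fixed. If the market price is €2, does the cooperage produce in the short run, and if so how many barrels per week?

Shut down

Variable cost is VC = 28Q - 10Q^2 + Q^3, so AVC = VC/Q = 28 - 10Q + Q^2 and MC = dTC/dQ = 28 - 20Q + 3Q^2.
The AVC parabola has its vertex at Q = 10/2 = 5, where AVC = 28 - 10·5 + 5^2 = €3.
Since P = €2 < min AVC = €3, price fails to cover variable cost at any output.
Shutting down limits the loss to fixed cost, €356.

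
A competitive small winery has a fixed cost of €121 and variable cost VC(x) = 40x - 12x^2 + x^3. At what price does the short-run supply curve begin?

Short-run supply begins at min AVC. From VC = 40x - 12x^2 + x^3, AVC = 40 - 12x + x^2.
At the minimum of AVC, MC = AVC. MC = 40 - 24x + 3x^2; setting MC = AVC gives 2x^2 - 12x = 0, so x = 6. min AVC = 4.
For P < €4 the firm produces nothing.

€4 per unit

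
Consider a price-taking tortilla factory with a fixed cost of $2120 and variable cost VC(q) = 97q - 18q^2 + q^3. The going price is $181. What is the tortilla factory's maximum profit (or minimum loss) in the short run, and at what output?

AVC = 97 - 18q + q^2; min AVC = $16 at q = 9. Since P = $181 ≥ min AVC, the firm produces.
With MC = 97 - 36q + 3q^2, P = MC on the upward-sloping part at q* = 14.
TR = 181·14 = 2534. TC = 2120 + 574 = 2694. Profit = 2534 − 2694 = -$160.
Shutting down would mean losing the fixed cost of $2120, so operating at a loss of $160 is better by $1960.

Profit = -$160 at q = 14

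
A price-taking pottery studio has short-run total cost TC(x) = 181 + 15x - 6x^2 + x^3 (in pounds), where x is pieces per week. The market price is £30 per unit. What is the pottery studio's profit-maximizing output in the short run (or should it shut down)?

Produce at x = 5

Strip out fixed cost: VC = 15x - 6x^2 + x^3. Then AVC = 15 - 6x + x^2 and MC = 15 - 12x + 3x^2.
AVC is minimized where dAVC/dx = -6 + 2x = 0, at x = 3; min AVC = 15 - 6·3 + 3^2 = £6.
Since P = £30 ≥ min AVC = £6, price covers variable cost and the firm should produce.
Solving P = MC: -15 - 12x + 3x^2 = 0 ⇒ x = -1 or 5. On the upward-sloping branch, x* = 5.
Check: AVC at x = 5 is £10 ≤ P, so revenue covers variable cost.
Profit = P·x − TC = 30·5 − 231 = -£81, a loss, but smaller than the £181 fixed cost the firm would lose by shutting down.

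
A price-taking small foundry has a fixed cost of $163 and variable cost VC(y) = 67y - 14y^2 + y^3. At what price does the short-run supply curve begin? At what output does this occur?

$18 per unit, at y = 7

The shutdown price is the minimum of AVC. VC = 67y - 14y^2 + y^3, so AVC = 67 - 14y + y^2.
dAVC/dy = -14 + 2y = 0 gives y = 7. min AVC = 67 - 14·7 + 7^2 = 18.
The firm shuts down for any P below $18.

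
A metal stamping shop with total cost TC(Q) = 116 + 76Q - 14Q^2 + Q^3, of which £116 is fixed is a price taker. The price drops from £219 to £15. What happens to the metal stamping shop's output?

Output falls from 13 to 0 (the firm shuts down)

AVC = 76 - 14Q + Q^2, minimized at Q = 7 where min AVC = £27. MC = 76 - 28Q + 3Q^2.
At P = £219 ≥ min AVC, set P = MC on the rising branch: Q = 13.
At P = £15 < min AVC = £27, price no longer covers variable cost at any output, so the firm shuts down: Q = 0.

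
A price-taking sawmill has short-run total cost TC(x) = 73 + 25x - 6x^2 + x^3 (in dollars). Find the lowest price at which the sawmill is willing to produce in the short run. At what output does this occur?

$16 per unit, at x = 3

The shutdown price is the minimum of AVC. VC = 25x - 6x^2 + x^3, so AVC = 25 - 6x + x^2.
At the minimum of AVC, MC = AVC. MC = 25 - 12x + 3x^2; setting MC = AVC gives 2x^2 - 6x = 0, so x = 3. min AVC = 16.
The firm shuts down for any P below $16.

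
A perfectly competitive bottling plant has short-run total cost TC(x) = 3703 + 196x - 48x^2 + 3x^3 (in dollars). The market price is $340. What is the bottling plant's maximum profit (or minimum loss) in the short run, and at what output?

AVC = 196 - 48x + 3x^2; min AVC = $4 at x = 8. Since P = $340 ≥ min AVC, the firm produces.
MC = 196 - 96x + 9x^2. Setting P = MC and taking the root on the rising branch gives x* = 12.
TR = 340·12 = 4080. TC = 3703 + 624 = 4327. Profit = 4080 − 4327 = -$247.
By producing, the firm covers all variable cost plus $3456 of fixed cost; shutting down would lose the full $3703.

Profit = -$247 at x = 12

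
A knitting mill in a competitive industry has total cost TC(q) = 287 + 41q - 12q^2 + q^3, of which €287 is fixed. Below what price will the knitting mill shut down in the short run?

The firm shuts down when price falls below the minimum of average variable cost. AVC = VC/q = 41 - 12q + q^2.
dAVC/dq = -12 + 2q = 0 gives q = 6. min AVC = 41 - 12·6 + 6^2 = 5.
The firm shuts down for any P below €5.

€5 per unit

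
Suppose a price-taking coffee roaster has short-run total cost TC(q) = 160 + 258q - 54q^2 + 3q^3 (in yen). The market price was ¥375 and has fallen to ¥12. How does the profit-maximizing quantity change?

AVC = 258 - 54q + 3q^2, minimized at q = 9 where min AVC = ¥15. MC = 258 - 108q + 9q^2.
At P = ¥375 ≥ min AVC, set P = MC on the rising branch: q = 13.
At P = ¥12 < min AVC = ¥15, price no longer covers variable cost at any output, so the firm shuts down: q = 0.

Output falls from 13 to 0 (the firm shuts down)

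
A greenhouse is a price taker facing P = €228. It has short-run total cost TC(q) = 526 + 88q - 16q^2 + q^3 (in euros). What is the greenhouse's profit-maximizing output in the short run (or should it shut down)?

Variable cost is VC = 88q - 16q^2 + q^3, so AVC = VC/q = 88 - 16q + q^2 and MC = dTC/dq = 88 - 32q + 3q^2.
The AVC parabola has its vertex at q = 16/2 = 8, where AVC = 88 - 16·8 + 8^2 = €24.
Since P = €228 ≥ min AVC = €24, price covers variable cost and the firm should produce.
P = MC gives -140 - 32q + 3q^2 = 0, with roots -10/3 and 14. Take the larger (rising MC): q* = 14.
Check: AVC at q = 14 is €60 ≤ P, so revenue covers variable cost.
Profit = P·q − TC = 228·14 − 1366 = €1826.

Produce at q = 14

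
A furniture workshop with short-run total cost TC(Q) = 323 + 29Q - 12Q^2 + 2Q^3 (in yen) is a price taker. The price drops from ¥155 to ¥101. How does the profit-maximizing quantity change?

MC = 29 - 24Q + 6Q^2; the shutdown threshold is min AVC = ¥11 (at Q = 3).
At P = ¥155 ≥ min AVC, set P = MC on the rising branch: Q = 7.
At P = ¥101 ≥ min AVC, set P = MC: Q = 6. The firm stays open but cuts output.

Output falls from 7 to 6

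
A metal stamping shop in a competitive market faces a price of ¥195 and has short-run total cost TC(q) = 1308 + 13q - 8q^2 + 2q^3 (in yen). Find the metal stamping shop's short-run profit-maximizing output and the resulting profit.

Profit = -¥328 at q = 7

AVC = 13 - 8q + 2q^2; min AVC = ¥5 at q = 2. Since P = ¥195 ≥ min AVC, the firm produces.
MC = 13 - 16q + 6q^2. Setting P = MC and taking the root on the rising branch gives q* = 7.
TR = 195·7 = 1365. TC = 1308 + 385 = 1693. Profit = 1365 − 1693 = -¥328.
By producing, the firm covers all variable cost plus ¥980 of fixed cost; shutting down would lose the full ¥1308.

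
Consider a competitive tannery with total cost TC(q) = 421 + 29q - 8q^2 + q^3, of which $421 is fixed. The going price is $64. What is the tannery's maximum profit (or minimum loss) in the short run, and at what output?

Profit = -$127 at q = 7

AVC = 29 - 8q + q^2 has its minimum $13 at q = 4; price $64 clears that bar, so the firm operates.
MC = 29 - 16q + 3q^2. Setting P = MC and taking the root on the rising branch gives q* = 7.
TR = 64·7 = 448. TC = 421 + 154 = 575. Profit = 448 − 575 = -$127.
Shutting down would mean losing the fixed cost of $421, so operating at a loss of $127 is better by $294.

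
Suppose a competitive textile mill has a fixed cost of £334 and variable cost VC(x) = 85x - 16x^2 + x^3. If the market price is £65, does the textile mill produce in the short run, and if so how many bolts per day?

Produce at x = 10

Strip out fixed cost: VC = 85x - 16x^2 + x^3. Then AVC = 85 - 16x + x^2 and MC = 85 - 32x + 3x^2.
AVC is minimized where dAVC/dx = -16 + 2x = 0, at x = 8; min AVC = 85 - 16·8 + 8^2 = £21.
Since P = £65 ≥ min AVC = £21, price covers variable cost and the firm should produce.
Set P = MC: 65 = 85 - 32x + 3x^2 → 20 - 32x + 3x^2 = 0. The roots are x = 2/3 and x = 10; the profit-maximizing output is on the rising part of MC, so x* = 10.
Check: AVC at x = 10 is £25 ≤ P, so revenue covers variable cost.
Profit = P·x − TC = 65·10 − 584 = £66.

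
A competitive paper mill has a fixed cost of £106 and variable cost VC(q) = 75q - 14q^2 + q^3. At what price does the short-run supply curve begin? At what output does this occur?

The firm shuts down when price falls below the minimum of average variable cost. AVC = VC/q = 75 - 14q + q^2.
dAVC/dq = -14 + 2q = 0 gives q = 7. min AVC = 75 - 14·7 + 7^2 = 26.
So the shutdown price is £26.

£26 per unit, at q = 7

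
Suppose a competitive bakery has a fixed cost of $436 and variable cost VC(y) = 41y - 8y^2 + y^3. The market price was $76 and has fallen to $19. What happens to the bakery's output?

Output falls from 7 to 0 (the firm shuts down)

AVC = 41 - 8y + y^2, minimized at y = 4 where min AVC = $25. MC = 41 - 16y + 3y^2.
At P = $76 ≥ min AVC, set P = MC on the rising branch: y = 7.
At P = $19 < min AVC = $25, price no longer covers variable cost at any output, so the firm shuts down: y = 0.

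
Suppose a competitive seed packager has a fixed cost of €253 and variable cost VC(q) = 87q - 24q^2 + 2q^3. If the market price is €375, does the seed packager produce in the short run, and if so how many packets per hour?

From TC, MC = TC'(q) = 87 - 48q + 6q^2 and AVC = VC/q = 87 - 24q + 2q^2.
AVC is minimized where dAVC/dq = -24 + 4q = 0, at q = 6; min AVC = 87 - 24·6 + 2·6^2 = €15.
Since P = €375 ≥ min AVC = €15, price covers variable cost and the firm should produce.
P = MC gives -288 - 48q + 6q^2 = 0, with roots -4 and 12. Take the larger (rising MC): q* = 12.
Check: AVC at q = 12 is €87 ≤ P, so revenue covers variable cost.
Profit = P·q − TC = 375·12 − 1297 = €3203.

Produce at q = 12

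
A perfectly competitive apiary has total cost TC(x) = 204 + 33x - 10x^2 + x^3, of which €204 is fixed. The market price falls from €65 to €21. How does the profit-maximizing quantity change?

AVC = 33 - 10x + x^2, minimized at x = 5 where min AVC = €8. MC = 33 - 20x + 3x^2.
With P = €65 above the shutdown price, P = MC gives x = 8.
At P = €21 ≥ min AVC, set P = MC: x = 6. The firm stays open but cuts output.

Output falls from 8 to 6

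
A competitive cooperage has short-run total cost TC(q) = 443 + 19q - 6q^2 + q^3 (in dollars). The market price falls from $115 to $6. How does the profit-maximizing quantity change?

Output falls from 8 to 0 (the firm shuts down)

AVC = 19 - 6q + q^2, minimized at q = 3 where min AVC = $10. MC = 19 - 12q + 3q^2.
At P = $115 ≥ min AVC, set P = MC on the rising branch: q = 8.
At P = $6 < min AVC = $10, price no longer covers variable cost at any output, so the firm shuts down: q = 0.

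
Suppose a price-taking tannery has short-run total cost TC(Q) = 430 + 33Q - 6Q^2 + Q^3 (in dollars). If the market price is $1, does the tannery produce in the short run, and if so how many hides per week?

Strip out fixed cost: VC = 33Q - 6Q^2 + Q^3. Then AVC = 33 - 6Q + Q^2 and MC = 33 - 12Q + 3Q^2.
The AVC parabola has its vertex at Q = 6/2 = 3, where AVC = 33 - 6·3 + 3^2 = $24.
P = $1 lies below min AVC = $24; no output level covers variable cost.
Best response: produce nothing and absorb the $430 fixed cost.

Shut down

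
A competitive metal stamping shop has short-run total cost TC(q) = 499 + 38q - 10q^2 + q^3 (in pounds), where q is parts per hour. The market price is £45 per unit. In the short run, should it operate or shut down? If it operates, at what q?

Strip out fixed cost: VC = 38q - 10q^2 + q^3. Then AVC = 38 - 10q + q^2 and MC = 38 - 20q + 3q^2.
AVC is minimized where dAVC/dq = -10 + 2q = 0, at q = 5; min AVC = 38 - 10·5 + 5^2 = £13.
P = £45 exceeds min AVC = £13, so the firm stays open.
P = MC gives -7 - 20q + 3q^2 = 0, with roots -1/3 and 7. Take the larger (rising MC): q* = 7.
Check: AVC at q = 7 is £17 ≤ P, so revenue covers variable cost.
Profit = P·q − TC = 45·7 − 618 = -£303, a loss, but smaller than the £499 fixed cost the firm would lose by shutting down.

Produce at q = 7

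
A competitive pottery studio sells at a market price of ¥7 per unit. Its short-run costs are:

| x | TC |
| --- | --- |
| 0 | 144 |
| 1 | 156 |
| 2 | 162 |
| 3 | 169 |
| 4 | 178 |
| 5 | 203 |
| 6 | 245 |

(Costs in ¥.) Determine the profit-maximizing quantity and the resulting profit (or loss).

x = 0 (shut down); profit = -¥144

Tabulate TR − TC: x=0: -144; x=1: -149; x=2: -148; x=3: -148; x=4: -150; x=5: -168; x=6: -203.
Profit is highest at x = 0. Equivalently, the lowest AVC in the table is 25/3 ≈ ¥8.33 at x = 3, and P = ¥7 falls below it — price never covers variable cost, so the firm shuts down and loses only its fixed cost.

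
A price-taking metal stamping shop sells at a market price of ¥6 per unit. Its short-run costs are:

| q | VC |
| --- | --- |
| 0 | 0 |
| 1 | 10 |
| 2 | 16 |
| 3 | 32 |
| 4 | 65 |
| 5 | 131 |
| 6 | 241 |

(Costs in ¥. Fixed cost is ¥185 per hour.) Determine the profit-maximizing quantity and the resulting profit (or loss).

q = 0 (shut down); profit = -¥185

Tabulate TR − TC: q=0: -185; q=1: -189; q=2: -189; q=3: -199; q=4: -226; q=5: -286; q=6: -390.
Profit is highest at q = 0. Equivalently, the lowest AVC in the table is 16/2 ≈ ¥8 at q = 2, and P = ¥6 falls below it — price never covers variable cost, so the firm shuts down and loses only its fixed cost.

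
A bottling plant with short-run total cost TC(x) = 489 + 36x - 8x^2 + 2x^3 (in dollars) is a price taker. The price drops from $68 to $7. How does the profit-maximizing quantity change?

Output falls from 4 to 0 (the firm shuts down)

AVC = 36 - 8x + 2x^2, minimized at x = 2 where min AVC = $28. MC = 36 - 16x + 6x^2.
At P = $68 ≥ min AVC, set P = MC on the rising branch: x = 4.
At P = $7 < min AVC = $28, price no longer covers variable cost at any output, so the firm shuts down: x = 0.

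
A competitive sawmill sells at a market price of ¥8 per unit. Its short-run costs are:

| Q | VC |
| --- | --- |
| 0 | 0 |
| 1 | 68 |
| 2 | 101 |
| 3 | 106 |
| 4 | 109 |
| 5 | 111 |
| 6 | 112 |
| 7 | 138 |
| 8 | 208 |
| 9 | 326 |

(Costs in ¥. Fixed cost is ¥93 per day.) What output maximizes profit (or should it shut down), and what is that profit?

Q = 0 (shut down); profit = -¥93

Tabulate TR − TC: Q=0: -93; Q=1: -153; Q=2: -178; Q=3: -175; Q=4: -170; Q=5: -164; Q=6: -157; Q=7: -175; Q=8: -237; Q=9: -347.
Profit is highest at Q = 0. Equivalently, the lowest AVC in the table is 112/6 ≈ ¥18.67 at Q = 6, and P = ¥8 falls below it — price never covers variable cost, so the firm shuts down and loses only its fixed cost.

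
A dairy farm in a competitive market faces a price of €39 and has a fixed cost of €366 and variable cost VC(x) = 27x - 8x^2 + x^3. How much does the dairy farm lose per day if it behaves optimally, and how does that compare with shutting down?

AVC = 27 - 8x + x^2; min AVC = €11 at x = 4. Since P = €39 ≥ min AVC, the firm produces.
With MC = 27 - 16x + 3x^2, P = MC on the upward-sloping part at x* = 6.
TR = 39·6 = 234. TC = 366 + 90 = 456. Profit = 234 − 456 = -€222.
Shutting down would mean losing the fixed cost of €366, so operating at a loss of €222 is better by €144.

Profit = -€222 at x = 6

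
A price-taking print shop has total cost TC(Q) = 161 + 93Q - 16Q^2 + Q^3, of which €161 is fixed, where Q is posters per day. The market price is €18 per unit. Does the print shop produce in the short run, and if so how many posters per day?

From TC, MC = TC'(Q) = 93 - 32Q + 3Q^2 and AVC = VC/Q = 93 - 16Q + Q^2.
AVC is minimized where dAVC/dQ = -16 + 2Q = 0, at Q = 8; min AVC = 93 - 16·8 + 8^2 = €29.
With P < min AVC (€18 < €29), every unit sold adds to the loss.
The firm minimizes its loss by shutting down and losing only its fixed cost of €161.

Shut down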